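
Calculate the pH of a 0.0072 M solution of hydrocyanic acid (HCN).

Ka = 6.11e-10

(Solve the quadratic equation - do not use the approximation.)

x² + Ka×x - Ka×C = 0. Using quadratic formula: [H⁺] = 2.0971e-06

pH = 5.68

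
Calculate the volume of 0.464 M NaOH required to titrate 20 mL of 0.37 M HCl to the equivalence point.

At equivalence: moles acid = moles base. moles HCl = 0.37 × 20/1000 = 0.0074 mol. V_base = moles / 0.464 × 1000 = 15.9 mL.

V_{base} = 15.9 mL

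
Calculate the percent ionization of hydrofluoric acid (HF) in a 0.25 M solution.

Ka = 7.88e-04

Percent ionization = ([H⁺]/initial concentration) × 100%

Using Ka equilibrium: x² + Ka×x - Ka×C = 0. Solving: [H⁺] = 1.3647e-02. Percent = (1.3647e-02/0.25) × 100

Percent ionization = 5.46%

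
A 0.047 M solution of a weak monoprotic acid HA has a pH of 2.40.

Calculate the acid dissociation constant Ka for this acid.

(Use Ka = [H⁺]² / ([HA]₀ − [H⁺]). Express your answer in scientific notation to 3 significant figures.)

[H⁺] = 10^(−pH) = 10^(−2.40) = 3.981e-03 M. For HA ⇌ H⁺ + A⁻, Ka = [H⁺][A⁻]/[HA] = [H⁺]² / ([HA]₀ − [H⁺]) = (3.981e-03)² / (0.047 − 3.981e-03) = 3.68e-04.

K_a = 3.68e-04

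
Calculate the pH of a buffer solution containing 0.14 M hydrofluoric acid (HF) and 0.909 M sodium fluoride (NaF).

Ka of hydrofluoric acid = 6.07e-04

pKa = -log(6.07e-04) = 3.22. pH = pKa + log([A⁻]/[HA]) = 3.22 + log(0.909/0.14)

pH = 4.03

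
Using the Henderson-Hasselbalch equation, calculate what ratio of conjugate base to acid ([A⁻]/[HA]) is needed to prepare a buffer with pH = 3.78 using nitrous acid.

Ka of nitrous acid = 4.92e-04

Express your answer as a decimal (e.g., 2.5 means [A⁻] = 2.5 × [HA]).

pKa = -log(4.92e-04) = 3.3080. pH = pKa + log([A⁻]/[HA]), so log([A⁻]/[HA]) = pH − pKa = 3.78 − 3.3080 = 0.4720. [A⁻]/[HA] = 10^(0.4720) = 2.96

[A⁻]/[HA] = 2.96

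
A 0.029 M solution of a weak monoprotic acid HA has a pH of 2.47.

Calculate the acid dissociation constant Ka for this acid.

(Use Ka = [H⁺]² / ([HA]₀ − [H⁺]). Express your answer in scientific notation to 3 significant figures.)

[H⁺] = 10^(−pH) = 10^(−2.47) = 3.388e-03 M. For HA ⇌ H⁺ + A⁻, Ka = [H⁺][A⁻]/[HA] = [H⁺]² / ([HA]₀ − [H⁺]) = (3.388e-03)² / (0.029 − 3.388e-03) = 4.48e-04.

K_a = 4.48e-04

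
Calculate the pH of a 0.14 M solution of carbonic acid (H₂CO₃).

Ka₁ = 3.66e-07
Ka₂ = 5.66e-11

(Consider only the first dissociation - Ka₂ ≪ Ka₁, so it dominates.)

First dissociation dominates. From Ka₁ = [H⁺][HA⁻]/[H₂A], x² + Ka₁·x − Ka₁·C = 0 with C = 0.14 M and Ka₁ = 3.66e-07. Solving: [H⁺] = (−Ka₁ + √(Ka₁² + 4·Ka₁·C)) / 2 = 2.2618e-04 M. pH = -log(2.2618e-04) = 3.65.

pH = 3.65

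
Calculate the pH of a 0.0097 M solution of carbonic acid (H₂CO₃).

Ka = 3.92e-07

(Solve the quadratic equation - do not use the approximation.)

x² + Ka×x - Ka×C = 0. Using quadratic formula: [H⁺] = 6.1468e-05

pH = 4.21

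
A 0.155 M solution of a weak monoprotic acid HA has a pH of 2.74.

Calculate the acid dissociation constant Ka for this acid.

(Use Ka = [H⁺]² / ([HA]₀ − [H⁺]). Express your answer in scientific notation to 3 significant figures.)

[H⁺] = 10^(−pH) = 10^(−2.74) = 1.820e-03 M. For HA ⇌ H⁺ + A⁻, Ka = [H⁺][A⁻]/[HA] = [H⁺]² / ([HA]₀ − [H⁺]) = (1.820e-03)² / (0.155 − 1.820e-03) = 2.16e-05.

K_a = 2.16e-05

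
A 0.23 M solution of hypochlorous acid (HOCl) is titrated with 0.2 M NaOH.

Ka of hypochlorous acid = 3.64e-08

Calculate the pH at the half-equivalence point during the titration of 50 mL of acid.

At half-equivalence [HA] = [A⁻], so Henderson-Hasselbalch gives pH = pKa = -log(3.64e-08) = 7.44.

pH = pKa = 7.44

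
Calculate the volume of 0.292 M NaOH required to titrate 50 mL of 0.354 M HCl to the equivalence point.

At equivalence: moles acid = moles base. moles HCl = 0.354 × 50/1000 = 0.0177 mol. V_base = moles / 0.292 × 1000 = 60.6 mL.

V_{base} = 60.6 mL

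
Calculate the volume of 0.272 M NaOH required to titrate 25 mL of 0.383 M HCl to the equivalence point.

At equivalence: moles acid = moles base. moles HCl = 0.383 × 25/1000 = 0.009575 mol. V_base = moles / 0.272 × 1000 = 35.2 mL.

V_{base} = 35.2 mL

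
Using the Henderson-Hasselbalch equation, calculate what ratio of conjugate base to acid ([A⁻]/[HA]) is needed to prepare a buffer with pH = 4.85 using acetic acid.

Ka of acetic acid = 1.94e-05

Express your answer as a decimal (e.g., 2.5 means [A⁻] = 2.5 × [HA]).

pKa = -log(1.94e-05) = 4.7122. pH = pKa + log([A⁻]/[HA]), so log([A⁻]/[HA]) = pH − pKa = 4.85 − 4.7122 = 0.1378. [A⁻]/[HA] = 10^(0.1378) = 1.37

[A⁻]/[HA] = 1.37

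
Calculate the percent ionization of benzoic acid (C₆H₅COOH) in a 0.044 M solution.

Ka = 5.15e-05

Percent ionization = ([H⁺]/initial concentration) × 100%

Using Ka equilibrium: x² + Ka×x - Ka×C = 0. Solving: [H⁺] = 1.4798e-03. Percent = (1.4798e-03/0.044) × 100

Percent ionization = 3.36%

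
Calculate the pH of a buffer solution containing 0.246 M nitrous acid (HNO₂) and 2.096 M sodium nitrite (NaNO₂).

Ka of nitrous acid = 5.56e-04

pKa = -log(5.56e-04) = 3.25. pH = pKa + log([A⁻]/[HA]) = 3.25 + log(2.096/0.246)

pH = 4.19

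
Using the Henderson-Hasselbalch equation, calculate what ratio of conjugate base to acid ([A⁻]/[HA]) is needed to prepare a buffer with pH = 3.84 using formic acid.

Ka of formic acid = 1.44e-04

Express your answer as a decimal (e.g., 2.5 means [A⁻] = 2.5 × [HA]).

pKa = -log(1.44e-04) = 3.8416. pH = pKa + log([A⁻]/[HA]), so log([A⁻]/[HA]) = pH − pKa = 3.84 − 3.8416 = -0.0016. [A⁻]/[HA] = 10^(-0.0016) = 0.996

[A⁻]/[HA] = 0.996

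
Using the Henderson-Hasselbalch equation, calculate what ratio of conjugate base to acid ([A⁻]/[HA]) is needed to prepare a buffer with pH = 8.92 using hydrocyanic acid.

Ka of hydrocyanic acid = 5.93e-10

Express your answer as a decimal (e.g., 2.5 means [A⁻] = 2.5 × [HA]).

pKa = -log(5.93e-10) = 9.2269. pH = pKa + log([A⁻]/[HA]), so log([A⁻]/[HA]) = pH − pKa = 8.92 − 9.2269 = -0.3069. [A⁻]/[HA] = 10^(-0.3069) = 0.493

[A⁻]/[HA] = 0.493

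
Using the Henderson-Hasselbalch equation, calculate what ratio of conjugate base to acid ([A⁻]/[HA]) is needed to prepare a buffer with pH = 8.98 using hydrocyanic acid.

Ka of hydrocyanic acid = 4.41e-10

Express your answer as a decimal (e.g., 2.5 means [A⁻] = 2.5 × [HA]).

pKa = -log(4.41e-10) = 9.3556. pH = pKa + log([A⁻]/[HA]), so log([A⁻]/[HA]) = pH − pKa = 8.98 − 9.3556 = -0.3756. [A⁻]/[HA] = 10^(-0.3756) = 0.421

[A⁻]/[HA] = 0.421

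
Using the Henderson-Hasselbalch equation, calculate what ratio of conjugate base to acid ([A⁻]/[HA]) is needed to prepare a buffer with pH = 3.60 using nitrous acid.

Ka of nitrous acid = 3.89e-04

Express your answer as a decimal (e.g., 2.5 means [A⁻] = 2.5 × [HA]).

pKa = -log(3.89e-04) = 3.4101. pH = pKa + log([A⁻]/[HA]), so log([A⁻]/[HA]) = pH − pKa = 3.60 − 3.4101 = 0.1899. [A⁻]/[HA] = 10^(0.1899) = 1.55

[A⁻]/[HA] = 1.55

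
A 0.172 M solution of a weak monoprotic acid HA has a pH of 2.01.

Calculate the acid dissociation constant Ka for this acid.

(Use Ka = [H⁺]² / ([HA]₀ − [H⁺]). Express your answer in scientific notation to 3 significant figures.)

[H⁺] = 10^(−pH) = 10^(−2.01) = 9.772e-03 M. For HA ⇌ H⁺ + A⁻, Ka = [H⁺][A⁻]/[HA] = [H⁺]² / ([HA]₀ − [H⁺]) = (9.772e-03)² / (0.172 − 9.772e-03) = 5.89e-04.

K_a = 5.89e-04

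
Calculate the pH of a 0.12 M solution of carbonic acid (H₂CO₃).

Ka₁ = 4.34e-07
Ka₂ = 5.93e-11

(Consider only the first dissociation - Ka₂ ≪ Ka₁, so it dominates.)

First dissociation dominates. From Ka₁ = [H⁺][HA⁻]/[H₂A], x² + Ka₁·x − Ka₁·C = 0 with C = 0.12 M and Ka₁ = 4.34e-07. Solving: [H⁺] = (−Ka₁ + √(Ka₁² + 4·Ka₁·C)) / 2 = 2.2799e-04 M. pH = -log(2.2799e-04) = 3.64.

pH = 3.64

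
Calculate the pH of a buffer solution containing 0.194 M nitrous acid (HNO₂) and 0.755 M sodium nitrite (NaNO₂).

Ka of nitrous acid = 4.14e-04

pKa = -log(4.14e-04) = 3.38. pH = pKa + log([A⁻]/[HA]) = 3.38 + log(0.755/0.194)

pH = 3.97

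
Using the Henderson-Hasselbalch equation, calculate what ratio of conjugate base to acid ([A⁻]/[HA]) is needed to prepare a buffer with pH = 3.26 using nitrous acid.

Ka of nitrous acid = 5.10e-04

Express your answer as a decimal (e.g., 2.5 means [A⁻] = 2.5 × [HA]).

pKa = -log(5.10e-04) = 3.2924. pH = pKa + log([A⁻]/[HA]), so log([A⁻]/[HA]) = pH − pKa = 3.26 − 3.2924 = -0.0324. [A⁻]/[HA] = 10^(-0.0324) = 0.928

[A⁻]/[HA] = 0.928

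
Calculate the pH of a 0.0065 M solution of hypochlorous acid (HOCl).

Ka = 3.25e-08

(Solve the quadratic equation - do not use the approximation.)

x² + Ka×x - Ka×C = 0. Using quadratic formula: [H⁺] = 1.4518e-05

pH = 4.84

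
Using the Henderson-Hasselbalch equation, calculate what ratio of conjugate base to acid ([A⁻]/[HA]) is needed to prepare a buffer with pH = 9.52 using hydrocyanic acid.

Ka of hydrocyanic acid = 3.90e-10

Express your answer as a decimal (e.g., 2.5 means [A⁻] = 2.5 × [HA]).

pKa = -log(3.90e-10) = 9.4089. pH = pKa + log([A⁻]/[HA]), so log([A⁻]/[HA]) = pH − pKa = 9.52 − 9.4089 = 0.1111. [A⁻]/[HA] = 10^(0.1111) = 1.29

[A⁻]/[HA] = 1.29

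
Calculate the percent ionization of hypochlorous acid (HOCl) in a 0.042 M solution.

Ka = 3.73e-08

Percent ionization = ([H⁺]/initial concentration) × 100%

Using Ka equilibrium: x² + Ka×x - Ka×C = 0. Solving: [H⁺] = 3.9562e-05. Percent = (3.9562e-05/0.042) × 100

Percent ionization = 0.0942%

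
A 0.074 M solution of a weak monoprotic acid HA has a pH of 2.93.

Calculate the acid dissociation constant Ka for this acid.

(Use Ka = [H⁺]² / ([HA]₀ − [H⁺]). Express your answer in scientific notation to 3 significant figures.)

[H⁺] = 10^(−pH) = 10^(−2.93) = 1.175e-03 M. For HA ⇌ H⁺ + A⁻, Ka = [H⁺][A⁻]/[HA] = [H⁺]² / ([HA]₀ − [H⁺]) = (1.175e-03)² / (0.074 − 1.175e-03) = 1.90e-05.

K_a = 1.90e-05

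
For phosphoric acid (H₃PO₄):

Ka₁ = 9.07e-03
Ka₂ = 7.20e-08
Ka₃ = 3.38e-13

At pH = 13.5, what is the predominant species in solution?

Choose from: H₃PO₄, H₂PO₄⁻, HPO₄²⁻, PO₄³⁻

pKa₁ = 2.04, pKa₂ = 7.14, pKa₃ = 12.47. For a polyprotic acid the predominant species crosses at each pKa: below pKa_n the protonated form dominates, above it the deprotonated form does. At pH = 13.5, the predominant species is PO₄³⁻.

PO₄³⁻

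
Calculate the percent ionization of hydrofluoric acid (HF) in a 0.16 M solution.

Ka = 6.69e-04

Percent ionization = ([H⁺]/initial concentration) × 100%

Using Ka equilibrium: x² + Ka×x - Ka×C = 0. Solving: [H⁺] = 1.0017e-02. Percent = (1.0017e-02/0.16) × 100

Percent ionization = 6.26%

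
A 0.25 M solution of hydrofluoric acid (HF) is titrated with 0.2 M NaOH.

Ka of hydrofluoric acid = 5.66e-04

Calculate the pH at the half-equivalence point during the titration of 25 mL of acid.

At half-equivalence [HA] = [A⁻], so Henderson-Hasselbalch gives pH = pKa = -log(5.66e-04) = 3.25.

pH = pKa = 3.25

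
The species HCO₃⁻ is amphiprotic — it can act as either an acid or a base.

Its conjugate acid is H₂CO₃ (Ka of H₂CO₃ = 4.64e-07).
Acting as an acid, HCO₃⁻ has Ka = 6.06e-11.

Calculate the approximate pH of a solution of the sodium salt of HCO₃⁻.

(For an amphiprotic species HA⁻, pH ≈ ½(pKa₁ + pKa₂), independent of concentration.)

pKa₁ = -log(4.64e-07) = 6.33; pKa₂ = -log(6.06e-11) = 10.22. For an amphiprotic species, pH ≈ ½(pKa₁ + pKa₂) = ½(6.33 + 10.22) = 8.28.

pH = 8.28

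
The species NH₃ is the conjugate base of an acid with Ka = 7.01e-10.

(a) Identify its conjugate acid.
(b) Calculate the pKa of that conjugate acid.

(a) The conjugate acid is formed by adding one H⁺ to NH₃, giving NH₄⁺. (b) pKa = -log(Ka) = -log(7.01e-10) = 9.15.

Conjugate acid: NH₄⁺; pK_a = 9.15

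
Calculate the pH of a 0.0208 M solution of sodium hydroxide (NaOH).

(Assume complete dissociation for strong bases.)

[OH⁻] = 0.0208 M for strong base. pOH = -log[OH⁻] = 1.68, pH = 14 - pOH

pH = 12.32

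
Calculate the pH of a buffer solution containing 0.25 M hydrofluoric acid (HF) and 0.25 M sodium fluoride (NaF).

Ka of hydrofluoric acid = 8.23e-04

pKa = -log(8.23e-04) = 3.08. pH = pKa + log([A⁻]/[HA]) = 3.08 + log(0.25/0.25)

pH = 3.08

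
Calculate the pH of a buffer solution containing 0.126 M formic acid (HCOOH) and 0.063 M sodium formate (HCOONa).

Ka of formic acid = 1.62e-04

pKa = -log(1.62e-04) = 3.79. pH = pKa + log([A⁻]/[HA]) = 3.79 + log(0.063/0.126)

pH = 3.49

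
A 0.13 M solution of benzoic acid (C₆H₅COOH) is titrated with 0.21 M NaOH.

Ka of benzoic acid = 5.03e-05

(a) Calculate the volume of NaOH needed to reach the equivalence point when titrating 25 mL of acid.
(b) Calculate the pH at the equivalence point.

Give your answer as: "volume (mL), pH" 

moles acid = 0.13 × 25/1000 = 0.00325 mol; V_base = moles/0.21 × 1000 = 15.5 mL. At equivalence only the conjugate base is present: [A⁻] = 0.00325/0.040 = 8.0294e-02 M. Kb = Kw/Ka = 1.99e-10; [OH⁻] = √(Kb × [A⁻]) = 3.9954e-06; pOH = 5.40; pH = 14 - pOH = 8.60.

V = 15.5 mL, pH = 8.60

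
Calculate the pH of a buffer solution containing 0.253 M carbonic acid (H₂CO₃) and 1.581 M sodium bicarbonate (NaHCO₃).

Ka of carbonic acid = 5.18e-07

pKa = -log(5.18e-07) = 6.29. pH = pKa + log([A⁻]/[HA]) = 6.29 + log(1.581/0.253)

pH = 7.08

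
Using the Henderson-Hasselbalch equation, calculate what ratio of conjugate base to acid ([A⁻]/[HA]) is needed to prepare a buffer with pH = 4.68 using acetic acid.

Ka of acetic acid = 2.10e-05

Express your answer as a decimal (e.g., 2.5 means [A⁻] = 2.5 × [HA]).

pKa = -log(2.10e-05) = 4.6778. pH = pKa + log([A⁻]/[HA]), so log([A⁻]/[HA]) = pH − pKa = 4.68 − 4.6778 = 0.0022. [A⁻]/[HA] = 10^(0.0022) = 1.01

[A⁻]/[HA] = 1.01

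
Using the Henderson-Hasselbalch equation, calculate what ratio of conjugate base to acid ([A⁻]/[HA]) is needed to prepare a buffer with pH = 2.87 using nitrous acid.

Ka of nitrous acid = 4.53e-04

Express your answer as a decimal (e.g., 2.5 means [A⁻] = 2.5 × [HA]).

pKa = -log(4.53e-04) = 3.3439. pH = pKa + log([A⁻]/[HA]), so log([A⁻]/[HA]) = pH − pKa = 2.87 − 3.3439 = -0.4739. [A⁻]/[HA] = 10^(-0.4739) = 0.336

[A⁻]/[HA] = 0.336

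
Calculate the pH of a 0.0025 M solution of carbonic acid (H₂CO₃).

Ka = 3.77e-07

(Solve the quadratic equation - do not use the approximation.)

x² + Ka×x - Ka×C = 0. Using quadratic formula: [H⁺] = 3.0512e-05

pH = 4.52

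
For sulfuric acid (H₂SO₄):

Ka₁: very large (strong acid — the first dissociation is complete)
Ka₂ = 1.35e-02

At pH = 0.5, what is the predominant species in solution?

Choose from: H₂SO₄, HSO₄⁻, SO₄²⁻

The first dissociation is complete, so H₂SO₄ itself is never the predominant species in water; pKa₂ = -log(1.35e-02) = 1.87. For a polyprotic acid the predominant species crosses at each pKa: below pKa_n the protonated form dominates, above it the deprotonated form does. At pH = 0.5, the predominant species is HSO₄⁻.

HSO₄⁻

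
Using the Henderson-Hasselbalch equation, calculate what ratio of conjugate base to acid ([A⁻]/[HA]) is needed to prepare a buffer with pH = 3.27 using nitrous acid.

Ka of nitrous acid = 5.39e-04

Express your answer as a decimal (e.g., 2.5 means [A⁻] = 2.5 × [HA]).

pKa = -log(5.39e-04) = 3.2684. pH = pKa + log([A⁻]/[HA]), so log([A⁻]/[HA]) = pH − pKa = 3.27 − 3.2684 = 0.0016. [A⁻]/[HA] = 10^(0.0016) = 1.00

[A⁻]/[HA] = 1.00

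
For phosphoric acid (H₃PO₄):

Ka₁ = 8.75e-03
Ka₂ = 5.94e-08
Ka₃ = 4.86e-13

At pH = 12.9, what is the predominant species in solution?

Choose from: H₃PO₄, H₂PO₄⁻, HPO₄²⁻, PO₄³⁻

pKa₁ = 2.06, pKa₂ = 7.23, pKa₃ = 12.31. For a polyprotic acid the predominant species crosses at each pKa: below pKa_n the protonated form dominates, above it the deprotonated form does. At pH = 12.9, the predominant species is PO₄³⁻.

PO₄³⁻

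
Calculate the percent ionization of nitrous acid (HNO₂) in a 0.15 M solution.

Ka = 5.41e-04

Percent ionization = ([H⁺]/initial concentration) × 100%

Using Ka equilibrium: x² + Ka×x - Ka×C = 0. Solving: [H⁺] = 8.7419e-03. Percent = (8.7419e-03/0.15) × 100

Percent ionization = 5.83%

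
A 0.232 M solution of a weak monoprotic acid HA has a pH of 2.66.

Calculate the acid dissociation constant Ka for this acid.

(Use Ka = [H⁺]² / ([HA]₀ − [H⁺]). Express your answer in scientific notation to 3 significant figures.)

[H⁺] = 10^(−pH) = 10^(−2.66) = 2.188e-03 M. For HA ⇌ H⁺ + A⁻, Ka = [H⁺][A⁻]/[HA] = [H⁺]² / ([HA]₀ − [H⁺]) = (2.188e-03)² / (0.232 − 2.188e-03) = 2.08e-05.

K_a = 2.08e-05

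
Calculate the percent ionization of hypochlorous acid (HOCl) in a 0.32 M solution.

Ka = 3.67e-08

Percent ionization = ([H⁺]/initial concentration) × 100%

Using Ka equilibrium: x² + Ka×x - Ka×C = 0. Solving: [H⁺] = 1.0835e-04. Percent = (1.0835e-04/0.32) × 100

Percent ionization = 0.0339%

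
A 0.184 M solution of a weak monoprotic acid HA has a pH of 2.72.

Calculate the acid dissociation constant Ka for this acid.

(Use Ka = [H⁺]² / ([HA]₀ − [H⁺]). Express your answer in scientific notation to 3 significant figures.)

[H⁺] = 10^(−pH) = 10^(−2.72) = 1.905e-03 M. For HA ⇌ H⁺ + A⁻, Ka = [H⁺][A⁻]/[HA] = [H⁺]² / ([HA]₀ − [H⁺]) = (1.905e-03)² / (0.184 − 1.905e-03) = 1.99e-05.

K_a = 1.99e-05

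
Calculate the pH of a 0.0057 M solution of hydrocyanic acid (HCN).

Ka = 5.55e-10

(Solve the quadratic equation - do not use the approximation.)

x² + Ka×x - Ka×C = 0. Using quadratic formula: [H⁺] = 1.7783e-06

pH = 5.75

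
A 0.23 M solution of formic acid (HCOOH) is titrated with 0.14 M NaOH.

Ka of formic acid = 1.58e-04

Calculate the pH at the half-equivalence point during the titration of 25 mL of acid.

At half-equivalence [HA] = [A⁻], so Henderson-Hasselbalch gives pH = pKa = -log(1.58e-04) = 3.80.

pH = pKa = 3.80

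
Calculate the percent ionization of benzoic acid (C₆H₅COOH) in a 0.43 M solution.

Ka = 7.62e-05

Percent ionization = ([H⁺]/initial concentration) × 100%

Using Ka equilibrium: x² + Ka×x - Ka×C = 0. Solving: [H⁺] = 5.6862e-03. Percent = (5.6862e-03/0.43) × 100

Percent ionization = 1.32%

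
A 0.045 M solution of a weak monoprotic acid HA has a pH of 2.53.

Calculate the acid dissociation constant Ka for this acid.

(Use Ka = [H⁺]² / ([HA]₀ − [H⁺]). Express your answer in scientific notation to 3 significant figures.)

[H⁺] = 10^(−pH) = 10^(−2.53) = 2.951e-03 M. For HA ⇌ H⁺ + A⁻, Ka = [H⁺][A⁻]/[HA] = [H⁺]² / ([HA]₀ − [H⁺]) = (2.951e-03)² / (0.045 − 2.951e-03) = 2.07e-04.

K_a = 2.07e-04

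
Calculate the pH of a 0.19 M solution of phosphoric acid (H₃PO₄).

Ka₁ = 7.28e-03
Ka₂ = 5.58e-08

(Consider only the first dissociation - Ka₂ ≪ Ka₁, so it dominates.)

First dissociation dominates. From Ka₁ = [H⁺][HA⁻]/[H₂A], x² + Ka₁·x − Ka₁·C = 0 with C = 0.19 M and Ka₁ = 7.28e-03. Solving: [H⁺] = (−Ka₁ + √(Ka₁² + 4·Ka₁·C)) / 2 = 3.3729e-02 M. pH = -log(3.3729e-02) = 1.47.

pH = 1.47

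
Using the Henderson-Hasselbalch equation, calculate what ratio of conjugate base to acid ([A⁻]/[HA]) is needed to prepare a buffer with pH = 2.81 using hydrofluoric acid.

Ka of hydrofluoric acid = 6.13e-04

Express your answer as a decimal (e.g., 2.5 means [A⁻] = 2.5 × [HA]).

pKa = -log(6.13e-04) = 3.2125. pH = pKa + log([A⁻]/[HA]), so log([A⁻]/[HA]) = pH − pKa = 2.81 − 3.2125 = -0.4025. [A⁻]/[HA] = 10^(-0.4025) = 0.396

[A⁻]/[HA] = 0.396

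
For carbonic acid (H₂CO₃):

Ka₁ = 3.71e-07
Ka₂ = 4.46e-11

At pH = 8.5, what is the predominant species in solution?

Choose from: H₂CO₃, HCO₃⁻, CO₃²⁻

pKa₁ = 6.43, pKa₂ = 10.35. For a polyprotic acid the predominant species crosses at each pKa: below pKa_n the protonated form dominates, above it the deprotonated form does. At pH = 8.5, the predominant species is HCO₃⁻.

HCO₃⁻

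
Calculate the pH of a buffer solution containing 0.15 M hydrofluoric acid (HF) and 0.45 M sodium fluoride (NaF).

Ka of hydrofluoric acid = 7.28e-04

pKa = -log(7.28e-04) = 3.14. pH = pKa + log([A⁻]/[HA]) = 3.14 + log(0.45/0.15)

pH = 3.61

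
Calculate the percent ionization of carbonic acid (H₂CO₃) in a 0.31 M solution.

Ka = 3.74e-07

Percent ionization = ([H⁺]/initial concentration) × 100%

Using Ka equilibrium: x² + Ka×x - Ka×C = 0. Solving: [H⁺] = 3.4031e-04. Percent = (3.4031e-04/0.31) × 100

Percent ionization = 0.11%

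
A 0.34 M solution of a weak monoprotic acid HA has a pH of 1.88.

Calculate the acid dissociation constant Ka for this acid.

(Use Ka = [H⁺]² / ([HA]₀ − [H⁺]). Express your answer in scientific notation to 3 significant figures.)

[H⁺] = 10^(−pH) = 10^(−1.88) = 1.318e-02 M. For HA ⇌ H⁺ + A⁻, Ka = [H⁺][A⁻]/[HA] = [H⁺]² / ([HA]₀ − [H⁺]) = (1.318e-02)² / (0.34 − 1.318e-02) = 5.32e-04.

K_a = 5.32e-04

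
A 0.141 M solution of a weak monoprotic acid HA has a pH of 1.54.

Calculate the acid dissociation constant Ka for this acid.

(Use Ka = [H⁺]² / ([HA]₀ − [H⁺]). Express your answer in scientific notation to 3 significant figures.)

[H⁺] = 10^(−pH) = 10^(−1.54) = 2.884e-02 M. For HA ⇌ H⁺ + A⁻, Ka = [H⁺][A⁻]/[HA] = [H⁺]² / ([HA]₀ − [H⁺]) = (2.884e-02)² / (0.141 − 2.884e-02) = 7.42e-03.

K_a = 7.42e-03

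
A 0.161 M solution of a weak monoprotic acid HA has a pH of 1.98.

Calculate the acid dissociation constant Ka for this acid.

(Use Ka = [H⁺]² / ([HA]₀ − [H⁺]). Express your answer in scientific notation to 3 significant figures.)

[H⁺] = 10^(−pH) = 10^(−1.98) = 1.047e-02 M. For HA ⇌ H⁺ + A⁻, Ka = [H⁺][A⁻]/[HA] = [H⁺]² / ([HA]₀ − [H⁺]) = (1.047e-02)² / (0.161 − 1.047e-02) = 7.28e-04.

K_a = 7.28e-04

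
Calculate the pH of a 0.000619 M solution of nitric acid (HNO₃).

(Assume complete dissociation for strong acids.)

[H⁺] = 0.000619 M for strong acid. pH = -log[H⁺] = -log(0.000619)

pH = 3.21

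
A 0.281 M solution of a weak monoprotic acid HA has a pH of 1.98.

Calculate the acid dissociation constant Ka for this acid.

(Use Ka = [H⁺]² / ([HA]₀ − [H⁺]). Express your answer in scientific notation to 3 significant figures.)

[H⁺] = 10^(−pH) = 10^(−1.98) = 1.047e-02 M. For HA ⇌ H⁺ + A⁻, Ka = [H⁺][A⁻]/[HA] = [H⁺]² / ([HA]₀ − [H⁺]) = (1.047e-02)² / (0.281 − 1.047e-02) = 4.05e-04.

K_a = 4.05e-04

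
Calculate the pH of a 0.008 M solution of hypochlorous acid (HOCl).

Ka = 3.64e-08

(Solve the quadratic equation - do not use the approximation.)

x² + Ka×x - Ka×C = 0. Using quadratic formula: [H⁺] = 1.7046e-05

pH = 4.77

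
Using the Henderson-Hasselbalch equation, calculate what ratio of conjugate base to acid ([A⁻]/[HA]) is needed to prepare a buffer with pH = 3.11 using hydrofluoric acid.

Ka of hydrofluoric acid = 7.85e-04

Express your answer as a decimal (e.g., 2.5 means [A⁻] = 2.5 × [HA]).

pKa = -log(7.85e-04) = 3.1051. pH = pKa + log([A⁻]/[HA]), so log([A⁻]/[HA]) = pH − pKa = 3.11 − 3.1051 = 0.0049. [A⁻]/[HA] = 10^(0.0049) = 1.01

[A⁻]/[HA] = 1.01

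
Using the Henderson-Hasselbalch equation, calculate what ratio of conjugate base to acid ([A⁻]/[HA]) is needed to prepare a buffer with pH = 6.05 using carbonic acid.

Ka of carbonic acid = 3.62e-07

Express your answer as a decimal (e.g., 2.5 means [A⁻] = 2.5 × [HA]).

pKa = -log(3.62e-07) = 6.4413. pH = pKa + log([A⁻]/[HA]), so log([A⁻]/[HA]) = pH − pKa = 6.05 − 6.4413 = -0.3913. [A⁻]/[HA] = 10^(-0.3913) = 0.406

[A⁻]/[HA] = 0.406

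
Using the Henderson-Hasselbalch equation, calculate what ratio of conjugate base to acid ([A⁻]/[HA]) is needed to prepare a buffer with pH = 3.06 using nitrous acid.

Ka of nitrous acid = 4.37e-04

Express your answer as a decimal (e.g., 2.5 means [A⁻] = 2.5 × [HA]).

pKa = -log(4.37e-04) = 3.3595. pH = pKa + log([A⁻]/[HA]), so log([A⁻]/[HA]) = pH − pKa = 3.06 − 3.3595 = -0.2995. [A⁻]/[HA] = 10^(-0.2995) = 0.502

[A⁻]/[HA] = 0.502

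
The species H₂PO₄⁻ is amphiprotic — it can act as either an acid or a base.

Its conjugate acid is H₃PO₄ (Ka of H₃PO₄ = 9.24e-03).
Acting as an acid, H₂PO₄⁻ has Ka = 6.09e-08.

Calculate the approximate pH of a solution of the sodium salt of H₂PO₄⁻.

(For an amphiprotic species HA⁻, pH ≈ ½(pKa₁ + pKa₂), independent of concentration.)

pKa₁ = -log(9.24e-03) = 2.03; pKa₂ = -log(6.09e-08) = 7.22. For an amphiprotic species, pH ≈ ½(pKa₁ + pKa₂) = ½(2.03 + 7.22) = 4.62.

pH = 4.62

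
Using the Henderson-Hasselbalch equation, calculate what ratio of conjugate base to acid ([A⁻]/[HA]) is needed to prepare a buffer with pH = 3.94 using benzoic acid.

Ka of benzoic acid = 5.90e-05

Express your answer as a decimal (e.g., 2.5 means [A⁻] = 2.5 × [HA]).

pKa = -log(5.90e-05) = 4.2291. pH = pKa + log([A⁻]/[HA]), so log([A⁻]/[HA]) = pH − pKa = 3.94 − 4.2291 = -0.2891. [A⁻]/[HA] = 10^(-0.2891) = 0.514

[A⁻]/[HA] = 0.514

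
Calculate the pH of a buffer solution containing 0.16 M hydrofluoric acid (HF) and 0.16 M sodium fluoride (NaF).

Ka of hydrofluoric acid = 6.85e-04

pKa = -log(6.85e-04) = 3.16. pH = pKa + log([A⁻]/[HA]) = 3.16 + log(0.16/0.16)

pH = 3.16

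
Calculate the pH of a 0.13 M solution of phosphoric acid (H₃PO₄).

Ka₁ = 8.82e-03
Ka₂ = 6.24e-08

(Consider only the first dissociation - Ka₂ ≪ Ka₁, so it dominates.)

First dissociation dominates. From Ka₁ = [H⁺][HA⁻]/[H₂A], x² + Ka₁·x − Ka₁·C = 0 with C = 0.13 M and Ka₁ = 8.82e-03. Solving: [H⁺] = (−Ka₁ + √(Ka₁² + 4·Ka₁·C)) / 2 = 2.9737e-02 M. pH = -log(2.9737e-02) = 1.53.

pH = 1.53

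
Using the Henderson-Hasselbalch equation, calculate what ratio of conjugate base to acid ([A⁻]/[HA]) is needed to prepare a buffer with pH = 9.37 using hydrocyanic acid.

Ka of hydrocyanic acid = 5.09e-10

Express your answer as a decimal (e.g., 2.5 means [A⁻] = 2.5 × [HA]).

pKa = -log(5.09e-10) = 9.2933. pH = pKa + log([A⁻]/[HA]), so log([A⁻]/[HA]) = pH − pKa = 9.37 − 9.2933 = 0.0767. [A⁻]/[HA] = 10^(0.0767) = 1.19

[A⁻]/[HA] = 1.19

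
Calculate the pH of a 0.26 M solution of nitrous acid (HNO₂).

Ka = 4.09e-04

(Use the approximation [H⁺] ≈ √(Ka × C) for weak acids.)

[H⁺] = √(Ka × C) = √(4.09e-04 × 0.26) = 1.0312e-02. pH = -log(1.0312e-02)

pH = 1.99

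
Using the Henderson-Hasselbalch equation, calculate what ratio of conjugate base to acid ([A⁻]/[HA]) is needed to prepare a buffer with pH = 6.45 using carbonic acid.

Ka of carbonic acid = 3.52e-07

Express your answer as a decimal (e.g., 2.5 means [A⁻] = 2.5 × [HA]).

pKa = -log(3.52e-07) = 6.4535. pH = pKa + log([A⁻]/[HA]), so log([A⁻]/[HA]) = pH − pKa = 6.45 − 6.4535 = -0.0035. [A⁻]/[HA] = 10^(-0.0035) = 0.992

[A⁻]/[HA] = 0.992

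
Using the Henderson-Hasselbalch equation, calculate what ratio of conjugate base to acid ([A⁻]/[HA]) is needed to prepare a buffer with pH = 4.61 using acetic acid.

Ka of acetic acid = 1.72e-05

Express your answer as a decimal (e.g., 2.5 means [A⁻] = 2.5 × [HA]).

pKa = -log(1.72e-05) = 4.7645. pH = pKa + log([A⁻]/[HA]), so log([A⁻]/[HA]) = pH − pKa = 4.61 − 4.7645 = -0.1545. [A⁻]/[HA] = 10^(-0.1545) = 0.701

[A⁻]/[HA] = 0.701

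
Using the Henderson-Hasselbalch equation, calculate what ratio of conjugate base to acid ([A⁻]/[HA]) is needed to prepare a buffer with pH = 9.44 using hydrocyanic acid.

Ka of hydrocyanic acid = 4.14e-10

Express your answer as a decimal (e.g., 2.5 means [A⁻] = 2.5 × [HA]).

pKa = -log(4.14e-10) = 9.3830. pH = pKa + log([A⁻]/[HA]), so log([A⁻]/[HA]) = pH − pKa = 9.44 − 9.3830 = 0.0570. [A⁻]/[HA] = 10^(0.0570) = 1.14

[A⁻]/[HA] = 1.14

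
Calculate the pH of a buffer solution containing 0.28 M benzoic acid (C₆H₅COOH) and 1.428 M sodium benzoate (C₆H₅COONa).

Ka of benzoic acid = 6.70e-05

pKa = -log(6.70e-05) = 4.17. pH = pKa + log([A⁻]/[HA]) = 4.17 + log(1.428/0.28)

pH = 4.88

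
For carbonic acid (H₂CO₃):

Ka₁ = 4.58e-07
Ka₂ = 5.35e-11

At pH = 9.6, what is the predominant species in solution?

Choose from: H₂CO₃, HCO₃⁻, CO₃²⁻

pKa₁ = 6.34, pKa₂ = 10.27. For a polyprotic acid the predominant species crosses at each pKa: below pKa_n the protonated form dominates, above it the deprotonated form does. At pH = 9.6, the predominant species is HCO₃⁻.

HCO₃⁻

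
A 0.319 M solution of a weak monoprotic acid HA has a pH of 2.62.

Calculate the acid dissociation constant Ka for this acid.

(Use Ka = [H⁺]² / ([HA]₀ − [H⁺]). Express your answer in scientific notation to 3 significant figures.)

[H⁺] = 10^(−pH) = 10^(−2.62) = 2.399e-03 M. For HA ⇌ H⁺ + A⁻, Ka = [H⁺][A⁻]/[HA] = [H⁺]² / ([HA]₀ − [H⁺]) = (2.399e-03)² / (0.319 − 2.399e-03) = 1.82e-05.

K_a = 1.82e-05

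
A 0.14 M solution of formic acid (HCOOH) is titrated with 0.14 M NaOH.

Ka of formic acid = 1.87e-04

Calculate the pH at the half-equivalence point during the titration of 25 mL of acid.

At half-equivalence [HA] = [A⁻], so Henderson-Hasselbalch gives pH = pKa = -log(1.87e-04) = 3.73.

pH = pKa = 3.73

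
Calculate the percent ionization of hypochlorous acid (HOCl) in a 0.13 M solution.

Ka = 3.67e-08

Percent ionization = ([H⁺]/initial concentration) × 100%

Using Ka equilibrium: x² + Ka×x - Ka×C = 0. Solving: [H⁺] = 6.9054e-05. Percent = (6.9054e-05/0.13) × 100

Percent ionization = 0.0531%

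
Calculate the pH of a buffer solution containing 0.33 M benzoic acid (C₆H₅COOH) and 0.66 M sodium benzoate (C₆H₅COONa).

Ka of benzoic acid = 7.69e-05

pKa = -log(7.69e-05) = 4.11. pH = pKa + log([A⁻]/[HA]) = 4.11 + log(0.66/0.33)

pH = 4.42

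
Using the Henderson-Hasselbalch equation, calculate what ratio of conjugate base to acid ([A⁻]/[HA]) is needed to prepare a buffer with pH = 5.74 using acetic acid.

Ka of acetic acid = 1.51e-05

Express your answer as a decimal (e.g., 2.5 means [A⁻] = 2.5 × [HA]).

pKa = -log(1.51e-05) = 4.8210. pH = pKa + log([A⁻]/[HA]), so log([A⁻]/[HA]) = pH − pKa = 5.74 − 4.8210 = 0.9190. [A⁻]/[HA] = 10^(0.9190) = 8.30

[A⁻]/[HA] = 8.30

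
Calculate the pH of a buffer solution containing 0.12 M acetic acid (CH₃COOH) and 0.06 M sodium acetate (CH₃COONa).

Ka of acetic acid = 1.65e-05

pKa = -log(1.65e-05) = 4.78. pH = pKa + log([A⁻]/[HA]) = 4.78 + log(0.06/0.12)

pH = 4.48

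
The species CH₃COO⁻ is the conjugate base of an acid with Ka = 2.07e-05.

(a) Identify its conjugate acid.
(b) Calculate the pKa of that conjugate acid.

(a) The conjugate acid is formed by adding one H⁺ to CH₃COO⁻, giving CH₃COOH. (b) pKa = -log(Ka) = -log(2.07e-05) = 4.68.

Conjugate acid: CH₃COOH; pK_a = 4.68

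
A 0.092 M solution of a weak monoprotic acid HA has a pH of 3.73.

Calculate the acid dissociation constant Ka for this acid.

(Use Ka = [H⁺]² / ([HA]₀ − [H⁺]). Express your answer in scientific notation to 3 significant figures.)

[H⁺] = 10^(−pH) = 10^(−3.73) = 1.862e-04 M. For HA ⇌ H⁺ + A⁻, Ka = [H⁺][A⁻]/[HA] = [H⁺]² / ([HA]₀ − [H⁺]) = (1.862e-04)² / (0.092 − 1.862e-04) = 3.78e-07.

K_a = 3.78e-07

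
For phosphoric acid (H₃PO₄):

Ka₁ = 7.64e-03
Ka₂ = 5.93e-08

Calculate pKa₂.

pKa₂ = -log(Ka₂) = -log(5.93e-08) = 7.23.

pK_{a2} = 7.23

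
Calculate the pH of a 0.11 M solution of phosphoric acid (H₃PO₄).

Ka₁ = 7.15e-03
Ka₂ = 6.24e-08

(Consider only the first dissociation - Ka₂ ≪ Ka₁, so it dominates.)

First dissociation dominates. From Ka₁ = [H⁺][HA⁻]/[H₂A], x² + Ka₁·x − Ka₁·C = 0 with C = 0.11 M and Ka₁ = 7.15e-03. Solving: [H⁺] = (−Ka₁ + √(Ka₁² + 4·Ka₁·C)) / 2 = 2.4697e-02 M. pH = -log(2.4697e-02) = 1.61.

pH = 1.61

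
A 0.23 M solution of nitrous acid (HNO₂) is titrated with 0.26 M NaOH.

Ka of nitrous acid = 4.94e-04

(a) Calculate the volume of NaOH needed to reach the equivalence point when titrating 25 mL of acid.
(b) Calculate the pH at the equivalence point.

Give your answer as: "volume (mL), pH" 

moles acid = 0.23 × 25/1000 = 0.00575 mol; V_base = moles/0.26 × 1000 = 22.1 mL. At equivalence only the conjugate base is present: [A⁻] = 0.00575/0.047 = 1.2204e-01 M. Kb = Kw/Ka = 2.02e-11; [OH⁻] = √(Kb × [A⁻]) = 1.5718e-06; pOH = 5.80; pH = 14 - pOH = 8.20.

V = 22.1 mL, pH = 8.20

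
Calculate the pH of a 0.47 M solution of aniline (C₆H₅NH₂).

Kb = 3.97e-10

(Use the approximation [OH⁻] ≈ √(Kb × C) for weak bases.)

[OH⁻] = √(Kb × C) = √(3.97e-10 × 0.47) = 1.3660e-05. pOH = 4.86, pH = 14 - pOH

pH = 9.14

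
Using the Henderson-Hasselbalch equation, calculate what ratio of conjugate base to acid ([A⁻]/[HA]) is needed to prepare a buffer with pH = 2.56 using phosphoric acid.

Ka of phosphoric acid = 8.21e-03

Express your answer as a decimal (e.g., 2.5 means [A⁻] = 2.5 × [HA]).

pKa = -log(8.21e-03) = 2.0857. pH = pKa + log([A⁻]/[HA]), so log([A⁻]/[HA]) = pH − pKa = 2.56 − 2.0857 = 0.4743. [A⁻]/[HA] = 10^(0.4743) = 2.98

[A⁻]/[HA] = 2.98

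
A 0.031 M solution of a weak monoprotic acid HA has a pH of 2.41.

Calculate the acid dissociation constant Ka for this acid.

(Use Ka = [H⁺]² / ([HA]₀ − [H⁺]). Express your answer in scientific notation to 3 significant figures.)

[H⁺] = 10^(−pH) = 10^(−2.41) = 3.890e-03 M. For HA ⇌ H⁺ + A⁻, Ka = [H⁺][A⁻]/[HA] = [H⁺]² / ([HA]₀ − [H⁺]) = (3.890e-03)² / (0.031 − 3.890e-03) = 5.58e-04.

K_a = 5.58e-04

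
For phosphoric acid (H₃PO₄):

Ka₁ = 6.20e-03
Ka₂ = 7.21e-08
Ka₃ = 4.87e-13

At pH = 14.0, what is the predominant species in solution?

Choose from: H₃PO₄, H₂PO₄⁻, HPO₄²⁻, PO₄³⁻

pKa₁ = 2.21, pKa₂ = 7.14, pKa₃ = 12.31. For a polyprotic acid the predominant species crosses at each pKa: below pKa_n the protonated form dominates, above it the deprotonated form does. At pH = 14.0, the predominant species is PO₄³⁻.

PO₄³⁻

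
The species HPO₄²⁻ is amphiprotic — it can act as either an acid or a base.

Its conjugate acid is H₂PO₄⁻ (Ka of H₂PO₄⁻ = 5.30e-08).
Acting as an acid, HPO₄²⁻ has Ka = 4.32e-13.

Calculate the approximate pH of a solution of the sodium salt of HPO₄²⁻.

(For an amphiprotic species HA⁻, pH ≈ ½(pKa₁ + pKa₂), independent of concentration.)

pKa₁ = -log(5.30e-08) = 7.28; pKa₂ = -log(4.32e-13) = 12.36. For an amphiprotic species, pH ≈ ½(pKa₁ + pKa₂) = ½(7.28 + 12.36) = 9.82.

pH = 9.82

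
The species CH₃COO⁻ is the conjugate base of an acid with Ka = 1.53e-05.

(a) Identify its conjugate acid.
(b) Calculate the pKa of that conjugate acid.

(a) The conjugate acid is formed by adding one H⁺ to CH₃COO⁻, giving CH₃COOH. (b) pKa = -log(Ka) = -log(1.53e-05) = 4.82.

Conjugate acid: CH₃COOH; pK_a = 4.82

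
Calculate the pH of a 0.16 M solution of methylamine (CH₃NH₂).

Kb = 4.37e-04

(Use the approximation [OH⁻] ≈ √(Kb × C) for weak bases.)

[OH⁻] = √(Kb × C) = √(4.37e-04 × 0.16) = 8.3618e-03. pOH = 2.08, pH = 14 - pOH

pH = 11.92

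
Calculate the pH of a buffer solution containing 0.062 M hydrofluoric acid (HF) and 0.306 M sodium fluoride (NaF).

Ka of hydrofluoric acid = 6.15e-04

pKa = -log(6.15e-04) = 3.21. pH = pKa + log([A⁻]/[HA]) = 3.21 + log(0.306/0.062)

pH = 3.90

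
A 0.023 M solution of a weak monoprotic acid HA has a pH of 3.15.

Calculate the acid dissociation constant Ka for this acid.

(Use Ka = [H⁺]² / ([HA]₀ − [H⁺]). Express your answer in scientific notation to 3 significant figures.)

[H⁺] = 10^(−pH) = 10^(−3.15) = 7.079e-04 M. For HA ⇌ H⁺ + A⁻, Ka = [H⁺][A⁻]/[HA] = [H⁺]² / ([HA]₀ − [H⁺]) = (7.079e-04)² / (0.023 − 7.079e-04) = 2.25e-05.

K_a = 2.25e-05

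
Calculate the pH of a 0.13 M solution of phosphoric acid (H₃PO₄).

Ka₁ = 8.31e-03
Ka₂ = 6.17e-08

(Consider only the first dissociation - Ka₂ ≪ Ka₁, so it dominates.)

First dissociation dominates. From Ka₁ = [H⁺][HA⁻]/[H₂A], x² + Ka₁·x − Ka₁·C = 0 with C = 0.13 M and Ka₁ = 8.31e-03. Solving: [H⁺] = (−Ka₁ + √(Ka₁² + 4·Ka₁·C)) / 2 = 2.8975e-02 M. pH = -log(2.8975e-02) = 1.54.

pH = 1.54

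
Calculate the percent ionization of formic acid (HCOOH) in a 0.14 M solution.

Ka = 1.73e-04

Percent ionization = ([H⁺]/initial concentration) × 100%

Using Ka equilibrium: x² + Ka×x - Ka×C = 0. Solving: [H⁺] = 4.8356e-03. Percent = (4.8356e-03/0.14) × 100

Percent ionization = 3.45%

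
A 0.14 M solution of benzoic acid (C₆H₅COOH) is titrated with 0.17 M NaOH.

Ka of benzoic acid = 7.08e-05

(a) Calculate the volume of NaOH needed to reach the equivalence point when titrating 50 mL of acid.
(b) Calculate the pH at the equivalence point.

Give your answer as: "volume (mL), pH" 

moles acid = 0.14 × 50/1000 = 0.007 mol; V_base = moles/0.17 × 1000 = 41.2 mL. At equivalence only the conjugate base is present: [A⁻] = 0.007/0.091 = 7.6774e-02 M. Kb = Kw/Ka = 1.41e-10; [OH⁻] = √(Kb × [A⁻]) = 3.2930e-06; pOH = 5.48; pH = 14 - pOH = 8.52.

V = 41.2 mL, pH = 8.52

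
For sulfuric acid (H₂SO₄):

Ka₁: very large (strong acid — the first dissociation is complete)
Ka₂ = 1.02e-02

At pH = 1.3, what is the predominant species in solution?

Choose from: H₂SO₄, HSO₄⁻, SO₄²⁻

The first dissociation is complete, so H₂SO₄ itself is never the predominant species in water; pKa₂ = -log(1.02e-02) = 1.99. For a polyprotic acid the predominant species crosses at each pKa: below pKa_n the protonated form dominates, above it the deprotonated form does. At pH = 1.3, the predominant species is HSO₄⁻.

HSO₄⁻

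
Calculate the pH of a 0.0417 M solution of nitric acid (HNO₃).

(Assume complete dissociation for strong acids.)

[H⁺] = 0.0417 M for strong acid. pH = -log[H⁺] = -log(0.0417)

pH = 1.38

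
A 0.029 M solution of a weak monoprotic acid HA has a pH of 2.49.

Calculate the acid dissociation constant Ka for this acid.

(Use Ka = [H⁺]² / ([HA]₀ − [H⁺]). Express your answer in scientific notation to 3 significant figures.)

[H⁺] = 10^(−pH) = 10^(−2.49) = 3.236e-03 M. For HA ⇌ H⁺ + A⁻, Ka = [H⁺][A⁻]/[HA] = [H⁺]² / ([HA]₀ − [H⁺]) = (3.236e-03)² / (0.029 − 3.236e-03) = 4.06e-04.

K_a = 4.06e-04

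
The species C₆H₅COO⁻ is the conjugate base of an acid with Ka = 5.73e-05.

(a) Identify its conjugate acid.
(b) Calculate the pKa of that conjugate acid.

(a) The conjugate acid is formed by adding one H⁺ to C₆H₅COO⁻, giving C₆H₅COOH. (b) pKa = -log(Ka) = -log(5.73e-05) = 4.24.

Conjugate acid: C₆H₅COOH; pK_a = 4.24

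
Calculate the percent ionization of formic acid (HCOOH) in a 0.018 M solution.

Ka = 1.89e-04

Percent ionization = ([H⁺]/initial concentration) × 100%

Using Ka equilibrium: x² + Ka×x - Ka×C = 0. Solving: [H⁺] = 1.7524e-03. Percent = (1.7524e-03/0.018) × 100

Percent ionization = 9.74%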